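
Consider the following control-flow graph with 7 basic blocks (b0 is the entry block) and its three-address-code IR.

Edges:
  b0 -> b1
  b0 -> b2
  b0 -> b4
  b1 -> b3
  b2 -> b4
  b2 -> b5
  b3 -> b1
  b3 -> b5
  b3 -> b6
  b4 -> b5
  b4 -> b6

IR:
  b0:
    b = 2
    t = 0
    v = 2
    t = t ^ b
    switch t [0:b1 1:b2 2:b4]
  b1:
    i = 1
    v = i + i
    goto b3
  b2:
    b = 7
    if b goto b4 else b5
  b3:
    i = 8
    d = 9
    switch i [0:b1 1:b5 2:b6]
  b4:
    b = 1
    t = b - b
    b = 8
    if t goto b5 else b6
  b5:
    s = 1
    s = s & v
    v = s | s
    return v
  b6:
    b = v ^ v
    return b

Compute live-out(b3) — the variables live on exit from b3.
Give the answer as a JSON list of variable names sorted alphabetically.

Answer: ["v"]

Derivation:
def/use:
  b0 def {b,t,v} use ∅
  b1 def {i,v} use ∅
  b2 def {b} use ∅
  b3 def {d,i} use ∅
  b4 def {b,t} use ∅
  b5 def {s,v} use {v}
  b6 def {b} use {v}

Backward fixpoint:
  b0 li=∅ lo={v}
  b1 li=∅ lo={v}
  b2 li={v} lo={v}
  b3 li={v} lo={v}
  b4 li={v} lo={v}
  b5 li={v} lo=∅
  b6 li={v} lo=∅

live-out(b3) = ["v"]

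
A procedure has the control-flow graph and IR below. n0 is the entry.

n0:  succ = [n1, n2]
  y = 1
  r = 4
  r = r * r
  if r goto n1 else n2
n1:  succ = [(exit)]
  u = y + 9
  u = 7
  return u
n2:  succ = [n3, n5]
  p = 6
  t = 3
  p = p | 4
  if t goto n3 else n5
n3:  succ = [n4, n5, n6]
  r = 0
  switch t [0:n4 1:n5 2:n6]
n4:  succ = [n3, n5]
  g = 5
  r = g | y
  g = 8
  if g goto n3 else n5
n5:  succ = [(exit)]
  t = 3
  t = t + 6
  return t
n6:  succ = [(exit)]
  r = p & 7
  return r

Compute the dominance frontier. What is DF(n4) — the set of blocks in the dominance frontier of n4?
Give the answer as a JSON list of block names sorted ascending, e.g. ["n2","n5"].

idom tree: n1←n0 n2←n0 n3←n2 n4←n3 n5←n2 n6←n3
Join-block Dom:
  n3: preds {n2,n4}: {n0,n2} ∩ {n0,n2,n3,n4} = {n0,n2}; idom=n2
  n5: preds {n2,n3,n4}: {n0,n2} ∩ {n0,n2,n3} ∩ {n0,n2,n3,n4} = {n0,n2}; idom=n2

DF derivation:
  n3←n2: walk · to n2
  n3←n4: walk n4→n3 to n2
  n5←n2: walk · to n2
  n5←n3: walk n3 to n2
  n5←n4: walk n4→n3 to n2
  n0: DF=∅
  n1: DF=∅
  n2: DF=∅
  n3: DF={n3,n5}
  n4: DF={n3,n5}
  n5: DF=∅
  n6: DF=∅

DF(n4) = ["n3", "n5"]

Answer: ["n3", "n5"]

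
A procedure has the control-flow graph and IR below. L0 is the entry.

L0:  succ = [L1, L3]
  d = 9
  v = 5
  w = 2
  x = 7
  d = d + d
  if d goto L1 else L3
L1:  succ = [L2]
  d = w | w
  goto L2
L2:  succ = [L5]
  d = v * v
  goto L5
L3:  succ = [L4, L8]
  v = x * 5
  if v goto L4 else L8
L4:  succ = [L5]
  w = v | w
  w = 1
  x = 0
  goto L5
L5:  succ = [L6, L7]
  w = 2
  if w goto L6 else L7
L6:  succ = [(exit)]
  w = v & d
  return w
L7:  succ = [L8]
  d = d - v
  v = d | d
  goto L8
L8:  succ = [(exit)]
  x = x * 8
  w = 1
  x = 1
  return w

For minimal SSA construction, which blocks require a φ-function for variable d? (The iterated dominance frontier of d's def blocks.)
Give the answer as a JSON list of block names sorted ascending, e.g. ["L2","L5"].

idom tree: L1←L0 L2←L1 L3←L0 L4←L3 L5←L0 L6←L5 L7←L5 L8←L0
Join-block Dom:
  L5: preds {L2,L4}: {L0,L1,L2} ∩ {L0,L3,L4} = {L0}; idom=L0
  L8: preds {L3,L7}: {L0,L3} ∩ {L0,L5,L7} = {L0}; idom=L0

Frontier:
  join L5 pred L2: L2→L1 stop@L0
  join L5 pred L4: L4→L3 stop@L0
  join L8 pred L3: L3 stop@L0
  join L8 pred L7: L7→L5 stop@L0
  DF(L0)=∅
  DF(L1)={L5}
  DF(L2)={L5}
  DF(L3)={L5,L8}
  DF(L4)={L5}
  DF(L5)={L8}
  DF(L6)=∅
  DF(L7)={L8}
  DF(L8)=∅

φ for d: defs {L0,L1,L2,L7}
  DF⁺ = {L5,L8}

Answer: ["L5", "L8"]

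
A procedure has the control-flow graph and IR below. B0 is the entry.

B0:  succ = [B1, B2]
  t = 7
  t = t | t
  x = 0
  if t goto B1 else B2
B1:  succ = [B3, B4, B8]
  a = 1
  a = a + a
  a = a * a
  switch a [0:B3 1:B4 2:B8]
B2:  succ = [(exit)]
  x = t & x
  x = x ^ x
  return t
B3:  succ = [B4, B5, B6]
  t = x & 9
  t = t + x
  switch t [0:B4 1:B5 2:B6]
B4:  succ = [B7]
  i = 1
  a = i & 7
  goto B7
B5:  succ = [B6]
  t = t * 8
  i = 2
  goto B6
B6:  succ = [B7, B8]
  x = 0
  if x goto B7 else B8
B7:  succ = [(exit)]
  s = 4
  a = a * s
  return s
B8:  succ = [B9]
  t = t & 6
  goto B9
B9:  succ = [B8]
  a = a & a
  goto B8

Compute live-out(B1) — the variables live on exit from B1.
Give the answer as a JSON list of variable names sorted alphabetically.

Per-block:
  B0: def={t,x} ue=∅
  B1: def={a} ue=∅
  B2: def={x} ue={t,x}
  B3: def={t} ue={x}
  B4: def={a,i} ue=∅
  B5: def={i,t} ue={t}
  B6: def={x} ue=∅
  B7: def={a,s} ue={a}
  B8: def={t} ue={t}
  B9: def={a} ue={a}

Liveness:
  B0 li=∅ lo={t,x}
  B1 li={t,x} lo={a,t,x}
  B2 li={t,x} lo=∅
  B3 li={a,x} lo={a,t}
  B4 li=∅ lo={a}
  B5 li={a,t} lo={a,t}
  B6 li={a,t} lo={a,t}
  B7 li={a} lo=∅
  B8 li={a,t} lo={a,t}
  B9 li={a,t} lo={a,t}

live-out(B1) = ["a", "t", "x"]

Answer: ["a", "t", "x"]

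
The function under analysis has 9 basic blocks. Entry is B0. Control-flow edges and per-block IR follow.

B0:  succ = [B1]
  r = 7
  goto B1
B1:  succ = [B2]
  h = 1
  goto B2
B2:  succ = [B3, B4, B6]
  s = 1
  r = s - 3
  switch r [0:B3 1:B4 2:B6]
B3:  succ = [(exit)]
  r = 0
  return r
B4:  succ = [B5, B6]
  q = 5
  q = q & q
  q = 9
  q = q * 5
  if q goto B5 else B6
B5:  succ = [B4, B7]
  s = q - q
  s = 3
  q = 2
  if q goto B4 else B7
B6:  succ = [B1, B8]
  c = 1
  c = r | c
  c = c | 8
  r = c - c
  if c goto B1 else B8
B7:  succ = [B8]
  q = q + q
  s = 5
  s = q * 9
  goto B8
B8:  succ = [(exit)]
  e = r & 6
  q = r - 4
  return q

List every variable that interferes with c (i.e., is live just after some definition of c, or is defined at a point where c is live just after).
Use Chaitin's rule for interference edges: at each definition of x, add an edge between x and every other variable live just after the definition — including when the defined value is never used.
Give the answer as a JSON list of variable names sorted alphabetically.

Per-block:
  B0: def={r} ue=∅
  B1: def={h} ue=∅
  B2: def={r,s} ue=∅
  B3: def={r} ue=∅
  B4: def={q} ue=∅
  B5: def={q,s} ue={q}
  B6: def={c,r} ue={r}
  B7: def={q,s} ue={q}
  B8: def={e,q} ue={r}

Liveness:
  B0: in=∅ out=∅
  B1: in=∅ out=∅
  B2: in=∅ out={r}
  B3: in=∅ out=∅
  B4: in={r} out={q,r}
  B5: in={q,r} out={q,r}
  B6: in={r} out={r}
  B7: in={q,r} out={r}
  B8: in={r} out=∅

Interference:
  c: {r}
  e: {r}
  h: ∅
  q: {r,s}
  r: {c,e,q,s}
  s: {q,r}

N(c) = ["r"]

Answer: ["r"]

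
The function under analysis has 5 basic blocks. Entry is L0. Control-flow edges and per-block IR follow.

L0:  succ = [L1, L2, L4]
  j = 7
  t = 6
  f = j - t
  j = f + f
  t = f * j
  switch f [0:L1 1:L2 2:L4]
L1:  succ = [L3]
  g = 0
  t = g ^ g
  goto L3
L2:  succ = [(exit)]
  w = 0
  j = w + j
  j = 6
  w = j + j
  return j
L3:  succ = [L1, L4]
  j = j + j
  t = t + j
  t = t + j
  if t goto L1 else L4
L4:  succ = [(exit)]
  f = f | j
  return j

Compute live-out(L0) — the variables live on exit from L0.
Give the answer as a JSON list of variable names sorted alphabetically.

Block summaries:
  L0 def {f,j,t} use ∅
  L1 def {g,t} use ∅
  L2 def {j,w} use {j}
  L3 def {j,t} use {j,t}
  L4 def {f} use {f,j}

Live sets:
  live L0: ∅→{f,j}
  live L1: {f,j}→{f,j,t}
  live L2: {j}→∅
  live L3: {f,j,t}→{f,j}
  live L4: {f,j}→∅

live-out(L0) = ["f", "j"]

Answer: ["f", "j"]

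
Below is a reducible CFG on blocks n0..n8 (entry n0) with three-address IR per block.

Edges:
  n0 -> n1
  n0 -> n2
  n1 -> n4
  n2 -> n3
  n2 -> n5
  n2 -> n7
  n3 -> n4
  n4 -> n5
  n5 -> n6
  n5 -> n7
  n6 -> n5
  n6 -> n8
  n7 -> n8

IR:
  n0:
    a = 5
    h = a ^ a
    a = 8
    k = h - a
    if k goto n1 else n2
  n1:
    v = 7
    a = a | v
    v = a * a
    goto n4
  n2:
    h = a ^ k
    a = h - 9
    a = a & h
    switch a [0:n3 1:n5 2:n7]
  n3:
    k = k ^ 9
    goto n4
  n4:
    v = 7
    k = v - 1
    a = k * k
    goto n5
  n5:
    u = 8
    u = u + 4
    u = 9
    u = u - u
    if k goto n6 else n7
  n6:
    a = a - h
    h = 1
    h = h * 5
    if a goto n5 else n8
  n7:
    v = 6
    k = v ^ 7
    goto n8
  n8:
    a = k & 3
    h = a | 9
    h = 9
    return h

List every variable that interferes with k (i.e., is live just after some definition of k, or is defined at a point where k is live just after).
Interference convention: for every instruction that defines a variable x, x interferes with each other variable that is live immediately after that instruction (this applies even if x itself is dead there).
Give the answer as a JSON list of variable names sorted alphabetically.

Answer: ["a", "h", "u"]

Derivation:
Block summaries:
  n0: def={a,h,k} ue=∅
  n1: def={a,v} ue={a}
  n2: def={a,h} ue={a,k}
  n3: def={k} ue={k}
  n4: def={a,k,v} ue=∅
  n5: def={u} ue={k}
  n6: def={a,h} ue={a,h}
  n7: def={k,v} ue=∅
  n8: def={a,h} ue={k}

Backward fixpoint:
  live n0: ∅→{a,h,k}
  live n1: {a,h}→{h}
  live n2: {a,k}→{a,h,k}
  live n3: {h,k}→{h}
  live n4: {h}→{a,h,k}
  live n5: {a,h,k}→{a,h,k}
  live n6: {a,h,k}→{a,h,k}
  live n7: ∅→{k}
  live n8: {k}→∅

Conflict graph:
  a↔{h,k,u,v}
  h↔{a,k,u,v}
  k↔{a,h,u}
  u↔{a,h,k}
  v↔{a,h}

N(k) = ["a", "h", "u"]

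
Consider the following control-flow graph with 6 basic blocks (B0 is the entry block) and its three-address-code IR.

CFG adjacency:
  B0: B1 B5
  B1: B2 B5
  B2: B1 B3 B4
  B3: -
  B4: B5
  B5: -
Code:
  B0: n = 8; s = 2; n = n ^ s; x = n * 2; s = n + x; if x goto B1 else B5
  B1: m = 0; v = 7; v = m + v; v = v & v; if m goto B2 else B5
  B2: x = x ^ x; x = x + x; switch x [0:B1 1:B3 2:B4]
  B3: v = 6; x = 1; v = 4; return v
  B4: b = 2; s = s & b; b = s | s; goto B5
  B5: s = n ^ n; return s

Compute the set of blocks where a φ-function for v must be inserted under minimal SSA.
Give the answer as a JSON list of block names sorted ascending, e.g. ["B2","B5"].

Answer: ["B1", "B5"]

Working:
idom tree: B1←B0 B2←B1 B3←B2 B4←B2 B5←B0
Dom∩ at merges:
  B1: preds {B0,B2}: {B0} ∩ {B0,B1,B2} = {B0}; idom=B0
  B5: preds {B0,B1,B4}: {B0} ∩ {B0,B1} ∩ {B0,B1,B2,B4} = {B0}; idom=B0

Frontier:
  B1←B0: walk · to B0
  B1←B2: walk B2→B1 to B0
  B5←B0: walk · to B0
  B5←B1: walk B1 to B0
  B5←B4: walk B4→B2→B1 to B0
  B0: DF=∅
  B1: DF={B1,B5}
  B2: DF={B1,B5}
  B3: DF=∅
  B4: DF={B5}
  B5: DF=∅

φ for v: defs {B1,B3}
  DF⁺ = {B1,B5}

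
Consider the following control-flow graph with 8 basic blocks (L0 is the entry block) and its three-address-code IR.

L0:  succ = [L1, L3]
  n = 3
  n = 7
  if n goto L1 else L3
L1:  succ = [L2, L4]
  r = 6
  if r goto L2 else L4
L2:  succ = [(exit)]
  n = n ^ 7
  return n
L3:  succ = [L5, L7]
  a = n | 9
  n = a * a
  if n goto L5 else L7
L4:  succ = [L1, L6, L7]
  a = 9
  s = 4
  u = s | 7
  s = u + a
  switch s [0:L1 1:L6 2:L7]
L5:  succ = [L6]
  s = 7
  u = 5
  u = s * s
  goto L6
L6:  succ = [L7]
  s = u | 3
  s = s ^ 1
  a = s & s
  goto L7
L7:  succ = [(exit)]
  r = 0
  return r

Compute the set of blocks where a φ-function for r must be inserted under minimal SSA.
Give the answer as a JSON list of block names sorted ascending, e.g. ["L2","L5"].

Answer: ["L1", "L6", "L7"]

Analysis:
idom tree: L1←L0 L2←L1 L3←L0 L4←L1 L5←L3 L6←L0 L7←L0
Dom at joins:
  L1: preds {L0,L4}: {L0} ∩ {L0,L1,L4} = {L0}; idom=L0
  L6: preds {L4,L5}: {L0,L1,L4} ∩ {L0,L3,L5} = {L0}; idom=L0
  L7: preds {L3,L4,L6}: {L0,L3} ∩ {L0,L1,L4} ∩ {L0,L6} = {L0}; idom=L0

DF walk-up:
  join L1 pred L0: · stop@L0
  join L1 pred L4: L4→L1 stop@L0
  join L6 pred L4: L4→L1 stop@L0
  join L6 pred L5: L5→L3 stop@L0
  join L7 pred L3: L3 stop@L0
  join L7 pred L4: L4→L1 stop@L0
  join L7 pred L6: L6 stop@L0
  L0 → ∅
  L1 → {L1,L6,L7}
  L2 → ∅
  L3 → {L6,L7}
  L4 → {L1,L6,L7}
  L5 → {L6}
  L6 → {L7}
  L7 → ∅

φ for r: defs {L1,L7}
  DF⁺ = {L1,L6,L7}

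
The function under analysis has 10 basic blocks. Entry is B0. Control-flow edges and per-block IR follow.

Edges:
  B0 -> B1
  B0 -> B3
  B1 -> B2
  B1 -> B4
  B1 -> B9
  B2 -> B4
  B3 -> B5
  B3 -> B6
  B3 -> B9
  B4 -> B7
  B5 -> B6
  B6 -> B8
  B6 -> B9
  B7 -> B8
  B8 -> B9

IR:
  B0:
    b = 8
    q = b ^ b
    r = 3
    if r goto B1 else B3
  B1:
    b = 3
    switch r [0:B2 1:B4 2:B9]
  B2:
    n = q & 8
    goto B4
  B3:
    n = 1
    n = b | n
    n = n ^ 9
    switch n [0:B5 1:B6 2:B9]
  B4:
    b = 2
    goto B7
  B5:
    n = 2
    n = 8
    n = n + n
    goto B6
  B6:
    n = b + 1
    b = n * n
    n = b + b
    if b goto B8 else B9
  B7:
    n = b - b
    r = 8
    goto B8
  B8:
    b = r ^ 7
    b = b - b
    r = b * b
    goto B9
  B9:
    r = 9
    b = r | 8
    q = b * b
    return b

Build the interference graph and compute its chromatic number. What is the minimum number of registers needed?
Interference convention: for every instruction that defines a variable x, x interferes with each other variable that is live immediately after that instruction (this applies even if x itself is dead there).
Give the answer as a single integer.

Answer: 3

Analysis:
def/use:
  B0 def {b,q,r} use ∅
  B1 def {b} use {r}
  B2 def {n} use {q}
  B3 def {n} use {b}
  B4 def {b} use ∅
  B5 def {n} use ∅
  B6 def {b,n} use {b}
  B7 def {n,r} use {b}
  B8 def {b,r} use {r}
  B9 def {b,q,r} use ∅

Live sets:
  B0 li=∅ lo={b,q,r}
  B1 li={q,r} lo={q}
  B2 li={q} lo=∅
  B3 li={b,r} lo={b,r}
  B4 li=∅ lo={b}
  B5 li={b,r} lo={b,r}
  B6 li={b,r} lo={r}
  B7 li={b} lo={r}
  B8 li={r} lo=∅
  B9 li=∅ lo=∅

Conflict graph:
  b↔{n,q,r}
  n↔{b,r}
  q↔{b,r}
  r↔{b,n,q}

Registers:
  {b,n,r} pairwise interfere (3-clique) ⇒ χ ≥ 3
  3-colouring: r0={b}  r1={r}  r2={n,q}
  χ = 3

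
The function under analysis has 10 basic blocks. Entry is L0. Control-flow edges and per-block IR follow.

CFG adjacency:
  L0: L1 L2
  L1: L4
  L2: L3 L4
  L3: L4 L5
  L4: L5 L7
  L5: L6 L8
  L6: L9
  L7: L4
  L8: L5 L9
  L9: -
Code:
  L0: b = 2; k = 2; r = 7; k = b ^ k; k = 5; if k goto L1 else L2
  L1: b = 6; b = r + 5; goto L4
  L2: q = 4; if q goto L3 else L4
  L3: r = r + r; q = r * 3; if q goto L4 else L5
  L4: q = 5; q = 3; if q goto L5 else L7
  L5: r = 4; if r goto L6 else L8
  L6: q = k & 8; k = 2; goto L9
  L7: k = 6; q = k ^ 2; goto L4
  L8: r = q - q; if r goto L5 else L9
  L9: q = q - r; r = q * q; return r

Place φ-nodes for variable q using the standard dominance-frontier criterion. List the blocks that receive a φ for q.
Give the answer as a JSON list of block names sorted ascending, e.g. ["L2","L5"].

Answer: ["L4", "L5", "L9"]

Derivation:
idom tree: L1←L0 L2←L0 L3←L2 L4←L0 L5←L0 L6←L5 L7←L4 L8←L5 L9←L5
Dom∩ at merges:
  L4: preds {L1,L2,L3,L7}: {L0,L1} ∩ {L0,L2} ∩ {L0,L2,L3} ∩ {L0,L4,L7} = {L0}; idom=L0
  L5: preds {L3,L4,L8}: {L0,L2,L3} ∩ {L0,L4} ∩ {L0,L5,L8} = {L0}; idom=L0
  L9: preds {L6,L8}: {L0,L5,L6} ∩ {L0,L5,L8} = {L0,L5}; idom=L5

Frontier:
  join L4 pred L1: L1 stop@L0
  join L4 pred L2: L2 stop@L0
  join L4 pred L3: L3→L2 stop@L0
  join L4 pred L7: L7→L4 stop@L0
  join L5 pred L3: L3→L2 stop@L0
  join L5 pred L4: L4 stop@L0
  join L5 pred L8: L8→L5 stop@L0
  join L9 pred L6: L6 stop@L5
  join L9 pred L8: L8 stop@L5
  L0: DF=∅
  L1: DF={L4}
  L2: DF={L4,L5}
  L3: DF={L4,L5}
  L4: DF={L4,L5}
  L5: DF={L5}
  L6: DF={L9}
  L7: DF={L4}
  L8: DF={L5,L9}
  L9: DF=∅

φ for q: defs {L2,L3,L4,L6,L7,L9}
  DF⁺ = {L4,L5,L9}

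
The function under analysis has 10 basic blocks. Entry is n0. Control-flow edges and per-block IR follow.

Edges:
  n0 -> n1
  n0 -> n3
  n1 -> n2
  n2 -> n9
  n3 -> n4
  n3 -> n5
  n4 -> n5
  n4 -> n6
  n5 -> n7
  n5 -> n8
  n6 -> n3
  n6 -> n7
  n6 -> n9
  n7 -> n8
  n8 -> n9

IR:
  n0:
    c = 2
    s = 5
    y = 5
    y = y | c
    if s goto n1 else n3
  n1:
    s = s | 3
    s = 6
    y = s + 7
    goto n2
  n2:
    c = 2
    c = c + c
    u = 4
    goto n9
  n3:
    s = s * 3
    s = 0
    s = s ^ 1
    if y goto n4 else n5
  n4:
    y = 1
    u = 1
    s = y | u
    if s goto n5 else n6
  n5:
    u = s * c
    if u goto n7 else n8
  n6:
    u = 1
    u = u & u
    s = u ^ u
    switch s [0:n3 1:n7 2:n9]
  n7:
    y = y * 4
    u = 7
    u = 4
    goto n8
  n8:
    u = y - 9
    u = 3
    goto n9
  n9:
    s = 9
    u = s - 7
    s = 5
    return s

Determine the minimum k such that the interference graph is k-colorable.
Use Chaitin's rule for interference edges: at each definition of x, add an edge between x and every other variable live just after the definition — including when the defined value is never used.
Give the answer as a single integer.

Per-block:
  n0 def {c,s,y} use ∅
  n1 def {s,y} use {s}
  n2 def {c,u} use ∅
  n3 def {s} use {s,y}
  n4 def {s,u,y} use ∅
  n5 def {u} use {c,s}
  n6 def {s,u} use ∅
  n7 def {u,y} use {y}
  n8 def {u} use {y}
  n9 def {s,u} use ∅

Live sets:
  live n0: ∅→{c,s,y}
  live n1: {s}→∅
  live n2: ∅→∅
  live n3: {c,s,y}→{c,s,y}
  live n4: {c}→{c,s,y}
  live n5: {c,s,y}→{y}
  live n6: {c,y}→{c,s,y}
  live n7: {y}→{y}
  live n8: {y}→∅
  live n9: ∅→∅

Interference:
  c — {s,u,y}
  s — {c,y}
  u — {c,y}
  y — {c,s,u}

Registers:
  clique {c,s,y} ⇒ need ≥ 3
  3-colouring: c0={c}  c1={y}  c2={s,u}
  χ = 3

Answer: 3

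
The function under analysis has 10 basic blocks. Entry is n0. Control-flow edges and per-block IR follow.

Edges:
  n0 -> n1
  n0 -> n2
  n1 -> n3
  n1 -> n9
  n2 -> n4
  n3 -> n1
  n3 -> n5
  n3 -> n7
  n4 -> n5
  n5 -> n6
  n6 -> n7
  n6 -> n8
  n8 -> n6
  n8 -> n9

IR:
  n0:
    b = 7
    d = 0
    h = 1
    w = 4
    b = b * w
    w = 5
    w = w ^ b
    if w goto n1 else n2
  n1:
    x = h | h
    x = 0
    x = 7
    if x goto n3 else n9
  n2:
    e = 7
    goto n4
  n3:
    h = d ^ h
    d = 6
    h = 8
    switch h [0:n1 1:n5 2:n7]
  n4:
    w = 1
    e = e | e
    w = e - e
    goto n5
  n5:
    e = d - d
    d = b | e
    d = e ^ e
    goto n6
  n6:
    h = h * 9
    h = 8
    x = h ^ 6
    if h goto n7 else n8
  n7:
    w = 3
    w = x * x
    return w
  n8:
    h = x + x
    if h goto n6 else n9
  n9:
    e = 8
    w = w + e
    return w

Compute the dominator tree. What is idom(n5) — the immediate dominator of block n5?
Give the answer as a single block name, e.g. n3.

Answer: n0

Working:
idom tree: n1←n0 n2←n0 n3←n1 n4←n2 n5←n0 n6←n5 n7←n0 n8←n6 n9←n0
Dom∩ at merges:
  n1: preds {n0,n3}: {n0} ∩ {n0,n1,n3} = {n0}; idom=n0
  n5: preds {n3,n4}: {n0,n1,n3} ∩ {n0,n2,n4} = {n0}; idom=n0
  n6: preds {n5,n8}: {n0,n5} ∩ {n0,n5,n6,n8} = {n0,n5}; idom=n5
  n7: preds {n3,n6}: {n0,n1,n3} ∩ {n0,n5,n6} = {n0}; idom=n0
  n9: preds {n1,n8}: {n0,n1} ∩ {n0,n5,n6,n8} = {n0}; idom=n0

idom(n5) = n0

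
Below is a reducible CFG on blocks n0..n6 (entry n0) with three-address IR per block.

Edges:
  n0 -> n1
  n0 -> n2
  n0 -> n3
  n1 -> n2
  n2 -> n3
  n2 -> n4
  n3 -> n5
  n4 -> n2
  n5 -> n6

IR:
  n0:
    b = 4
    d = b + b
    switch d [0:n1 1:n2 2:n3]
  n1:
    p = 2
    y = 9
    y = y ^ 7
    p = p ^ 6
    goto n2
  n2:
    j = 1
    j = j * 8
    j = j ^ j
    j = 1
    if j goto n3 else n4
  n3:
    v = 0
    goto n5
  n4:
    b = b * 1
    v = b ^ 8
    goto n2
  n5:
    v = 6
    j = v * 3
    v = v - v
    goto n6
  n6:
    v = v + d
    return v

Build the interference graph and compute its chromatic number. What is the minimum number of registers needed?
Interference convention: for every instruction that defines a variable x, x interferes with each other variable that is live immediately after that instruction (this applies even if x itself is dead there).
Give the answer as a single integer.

Block summaries:
  n0 def {b,d} use ∅
  n1 def {p,y} use ∅
  n2 def {j} use ∅
  n3 def {v} use ∅
  n4 def {b,v} use {b}
  n5 def {j,v} use ∅
  n6 def {v} use {d,v}

Live sets:
  n0 li=∅ lo={b,d}
  n1 li={b,d} lo={b,d}
  n2 li={b,d} lo={b,d}
  n3 li={d} lo={d}
  n4 li={b,d} lo={b,d}
  n5 li={d} lo={d,v}
  n6 li={d,v} lo=∅

Conflict graph:
  b: {d,j,p,v,y}
  d: {b,j,p,v,y}
  j: {b,d,v}
  p: {b,d,y}
  v: {b,d,j}
  y: {b,d,p}

Colouring:
  lower bound: {b,d,j,v} mutually conflict ⇒ χ ≥ 4
  assign b→r0 d→r1 j→r2 p→r2 v→r3 y→r3 — no edge inside a register ⇒ χ ≤ 4
  χ = 4

Answer: 4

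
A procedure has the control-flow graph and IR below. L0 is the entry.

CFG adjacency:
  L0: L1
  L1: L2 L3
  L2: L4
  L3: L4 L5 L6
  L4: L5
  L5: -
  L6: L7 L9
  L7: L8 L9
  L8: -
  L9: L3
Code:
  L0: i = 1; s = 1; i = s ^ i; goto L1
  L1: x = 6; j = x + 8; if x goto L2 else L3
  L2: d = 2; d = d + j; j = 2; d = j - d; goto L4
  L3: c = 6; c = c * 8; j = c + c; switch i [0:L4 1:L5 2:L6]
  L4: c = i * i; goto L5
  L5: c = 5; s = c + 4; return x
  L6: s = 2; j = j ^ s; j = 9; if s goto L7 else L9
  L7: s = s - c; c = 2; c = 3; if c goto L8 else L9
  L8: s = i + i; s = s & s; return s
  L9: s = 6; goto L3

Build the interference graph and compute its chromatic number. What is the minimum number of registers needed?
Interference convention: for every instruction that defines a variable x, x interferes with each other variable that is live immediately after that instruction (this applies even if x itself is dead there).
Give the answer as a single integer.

Answer: 5

Derivation:
Per-block:
  L0: def={i,s} ue=∅
  L1: def={j,x} ue=∅
  L2: def={d,j} ue={j}
  L3: def={c,j} ue={i}
  L4: def={c} ue={i}
  L5: def={c,s} ue={x}
  L6: def={j,s} ue={j}
  L7: def={c,s} ue={c,s}
  L8: def={s} ue={i}
  L9: def={s} ue=∅

Backward fixpoint:
  live L0: ∅→{i}
  live L1: {i}→{i,j,x}
  live L2: {i,j,x}→{i,x}
  live L3: {i,x}→{c,i,j,x}
  live L4: {i,x}→{x}
  live L5: {x}→∅
  live L6: {c,i,j,x}→{c,i,s,x}
  live L7: {c,i,s,x}→{i,x}
  live L8: {i}→∅
  live L9: {i,x}→{i,x}

Interference:
  c — {i,j,s,x}
  d — {i,j,x}
  i — {c,d,j,s,x}
  j — {c,d,i,s,x}
  s — {c,i,j,x}
  x — {c,d,i,j,s}

Registers:
  lower bound: {c,i,j,s,x} mutually conflict ⇒ χ ≥ 5
  assign c→R3 d→R3 i→R0 j→R1 s→R4 x→R2 — no edge inside a register ⇒ χ ≤ 5
  χ = 5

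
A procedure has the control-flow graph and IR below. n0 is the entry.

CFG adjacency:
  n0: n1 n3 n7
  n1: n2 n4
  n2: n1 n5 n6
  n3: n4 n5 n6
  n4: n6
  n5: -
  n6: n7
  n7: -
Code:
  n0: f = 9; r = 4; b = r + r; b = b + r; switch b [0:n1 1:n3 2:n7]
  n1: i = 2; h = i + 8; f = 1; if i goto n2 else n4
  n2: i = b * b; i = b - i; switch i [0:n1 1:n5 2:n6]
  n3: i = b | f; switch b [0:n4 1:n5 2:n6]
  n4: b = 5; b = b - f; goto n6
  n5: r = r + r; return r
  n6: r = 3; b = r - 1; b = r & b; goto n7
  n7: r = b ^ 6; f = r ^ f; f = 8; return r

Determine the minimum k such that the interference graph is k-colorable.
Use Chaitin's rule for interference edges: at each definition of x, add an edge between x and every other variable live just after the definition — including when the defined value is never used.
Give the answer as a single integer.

Answer: 4

Working:
def/use:
  n0 def {b,f,r} use ∅
  n1 def {f,h,i} use ∅
  n2 def {i} use {b}
  n3 def {i} use {b,f}
  n4 def {b} use {f}
  n5 def {r} use {r}
  n6 def {b,r} use ∅
  n7 def {f,r} use {b,f}

Liveness:
  n0 li=∅ lo={b,f,r}
  n1 li={b,r} lo={b,f,r}
  n2 li={b,f,r} lo={b,f,r}
  n3 li={b,f,r} lo={f,r}
  n4 li={f} lo={f}
  n5 li={r} lo=∅
  n6 li={f} lo={b,f}
  n7 li={b,f} lo=∅

Interference:
  b: {f,h,i,r}
  f: {b,i,r}
  h: {b,i,r}
  i: {b,f,h,r}
  r: {b,f,h,i}

Chromatic number:
  {b,f,i,r} pairwise interfere (4-clique) ⇒ χ ≥ 4
  assign b→R0 f→R3 h→R3 i→R1 r→R2 — no edge inside a register ⇒ χ ≤ 4
  χ = 4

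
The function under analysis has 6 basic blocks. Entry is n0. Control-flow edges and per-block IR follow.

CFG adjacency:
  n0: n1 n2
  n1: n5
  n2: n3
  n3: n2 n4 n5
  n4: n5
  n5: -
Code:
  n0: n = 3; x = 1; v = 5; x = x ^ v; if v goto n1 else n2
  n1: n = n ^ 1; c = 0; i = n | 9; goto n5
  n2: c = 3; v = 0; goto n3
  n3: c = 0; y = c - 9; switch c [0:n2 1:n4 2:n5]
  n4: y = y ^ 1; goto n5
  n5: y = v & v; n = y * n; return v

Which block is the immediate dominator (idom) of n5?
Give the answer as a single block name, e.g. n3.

Answer: n0

Derivation:
idom tree: n1←n0 n2←n0 n3←n2 n4←n3 n5←n0
Dom∩ at merges:
  n2: preds {n0,n3}: {n0} ∩ {n0,n2,n3} = {n0}; idom=n0
  n5: preds {n1,n3,n4}: {n0,n1} ∩ {n0,n2,n3} ∩ {n0,n2,n3,n4} = {n0}; idom=n0

idom(n5) = n0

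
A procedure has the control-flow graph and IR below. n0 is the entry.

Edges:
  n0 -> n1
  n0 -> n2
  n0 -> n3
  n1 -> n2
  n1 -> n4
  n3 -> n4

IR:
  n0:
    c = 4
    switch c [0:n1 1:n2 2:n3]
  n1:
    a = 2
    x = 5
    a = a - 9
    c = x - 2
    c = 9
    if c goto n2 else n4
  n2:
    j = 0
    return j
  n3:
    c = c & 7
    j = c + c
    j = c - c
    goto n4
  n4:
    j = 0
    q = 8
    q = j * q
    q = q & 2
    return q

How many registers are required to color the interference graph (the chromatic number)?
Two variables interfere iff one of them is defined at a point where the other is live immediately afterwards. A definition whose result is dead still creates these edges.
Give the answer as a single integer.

Answer: 2

Derivation:
Block summaries:
  n0: {c} / ∅
  n1: {a,c,x} / ∅
  n2: {j} / ∅
  n3: {c,j} / {c}
  n4: {j,q} / ∅

Backward fixpoint:
  n0 li=∅ lo={c}
  n1 li=∅ lo=∅
  n2 li=∅ lo=∅
  n3 li={c} lo=∅
  n4 li=∅ lo=∅

Interference:
  a↔{x}
  c↔{j}
  j↔{c,q}
  q↔{j}
  x↔{a}

Registers:
  {a,x} pairwise interfere (2-clique) ⇒ χ ≥ 2
  2-colouring: r0={a,j}  r1={c,q,x}
  χ = 2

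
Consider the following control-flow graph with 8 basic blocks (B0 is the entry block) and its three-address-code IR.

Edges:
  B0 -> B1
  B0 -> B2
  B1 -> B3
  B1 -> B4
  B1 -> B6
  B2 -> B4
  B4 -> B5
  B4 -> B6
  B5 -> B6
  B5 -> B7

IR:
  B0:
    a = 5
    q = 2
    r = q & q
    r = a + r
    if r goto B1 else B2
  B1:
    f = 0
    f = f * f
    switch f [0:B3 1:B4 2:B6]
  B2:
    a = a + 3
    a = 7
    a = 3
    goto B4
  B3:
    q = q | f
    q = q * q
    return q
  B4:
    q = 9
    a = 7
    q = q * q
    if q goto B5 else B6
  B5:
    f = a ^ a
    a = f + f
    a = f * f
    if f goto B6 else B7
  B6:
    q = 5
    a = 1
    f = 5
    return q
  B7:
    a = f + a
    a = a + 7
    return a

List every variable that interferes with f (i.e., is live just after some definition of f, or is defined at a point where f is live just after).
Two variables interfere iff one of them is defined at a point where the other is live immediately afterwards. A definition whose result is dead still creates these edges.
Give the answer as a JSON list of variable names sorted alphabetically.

Per-block:
  B0: {a,q,r} / ∅
  B1: {f} / ∅
  B2: {a} / {a}
  B3: {q} / {f,q}
  B4: {a,q} / ∅
  B5: {a,f} / {a}
  B6: {a,f,q} / ∅
  B7: {a} / {a,f}

Live sets:
  live B0: ∅→{a,q}
  live B1: {q}→{f,q}
  live B2: {a}→∅
  live B3: {f,q}→∅
  live B4: ∅→{a}
  live B5: {a}→{a,f}
  live B6: ∅→∅
  live B7: {a,f}→∅

Conflict graph:
  a — {f,q,r}
  f — {a,q}
  q — {a,f,r}
  r — {a,q}

N(f) = ["a", "q"]

Answer: ["a", "q"]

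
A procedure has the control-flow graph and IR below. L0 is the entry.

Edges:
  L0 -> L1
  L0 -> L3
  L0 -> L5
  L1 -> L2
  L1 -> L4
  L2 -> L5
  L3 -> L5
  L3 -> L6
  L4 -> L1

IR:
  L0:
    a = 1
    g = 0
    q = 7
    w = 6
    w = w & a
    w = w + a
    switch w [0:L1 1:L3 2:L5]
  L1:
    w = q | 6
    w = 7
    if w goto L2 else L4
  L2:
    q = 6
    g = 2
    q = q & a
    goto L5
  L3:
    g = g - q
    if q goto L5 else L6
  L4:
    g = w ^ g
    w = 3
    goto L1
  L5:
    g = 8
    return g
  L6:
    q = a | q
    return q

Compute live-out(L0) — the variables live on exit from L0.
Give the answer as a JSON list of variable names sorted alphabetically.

Answer: ["a", "g", "q"]

Working:
Block summaries:
  L0: {a,g,q,w} / ∅
  L1: {w} / {q}
  L2: {g,q} / {a}
  L3: {g} / {g,q}
  L4: {g,w} / {g,w}
  L5: {g} / ∅
  L6: {q} / {a,q}

Liveness:
  L0: in=∅ out={a,g,q}
  L1: in={a,g,q} out={a,g,q,w}
  L2: in={a} out=∅
  L3: in={a,g,q} out={a,q}
  L4: in={a,g,q,w} out={a,g,q}
  L5: in=∅ out=∅
  L6: in={a,q} out=∅

live-out(L0) = ["a", "g", "q"]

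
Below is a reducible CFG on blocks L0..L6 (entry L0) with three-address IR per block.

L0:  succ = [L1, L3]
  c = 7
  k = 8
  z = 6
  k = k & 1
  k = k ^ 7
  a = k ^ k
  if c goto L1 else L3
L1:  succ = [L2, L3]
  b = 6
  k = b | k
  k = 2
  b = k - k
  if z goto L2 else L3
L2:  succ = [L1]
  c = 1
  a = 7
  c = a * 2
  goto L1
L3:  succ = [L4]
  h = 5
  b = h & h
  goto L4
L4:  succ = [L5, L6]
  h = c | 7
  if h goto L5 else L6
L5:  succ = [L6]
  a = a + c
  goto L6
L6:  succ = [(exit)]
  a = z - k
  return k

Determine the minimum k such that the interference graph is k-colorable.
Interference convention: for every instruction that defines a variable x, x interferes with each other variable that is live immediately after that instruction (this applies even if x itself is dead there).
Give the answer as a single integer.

def/use:
  L0 def {a,c,k,z} use ∅
  L1 def {b,k} use {k,z}
  L2 def {a,c} use ∅
  L3 def {b,h} use ∅
  L4 def {h} use {c}
  L5 def {a} use {a,c}
  L6 def {a} use {k,z}

Backward fixpoint:
  L0: in=∅ out={a,c,k,z}
  L1: in={a,c,k,z} out={a,c,k,z}
  L2: in={k,z} out={a,c,k,z}
  L3: in={a,c,k,z} out={a,c,k,z}
  L4: in={a,c,k,z} out={a,c,k,z}
  L5: in={a,c,k,z} out={k,z}
  L6: in={k,z} out=∅

Conflict graph:
  a: {b,c,h,k,z}
  b: {a,c,k,z}
  c: {a,b,h,k,z}
  h: {a,c,k,z}
  k: {a,b,c,h,z}
  z: {a,b,c,h,k}

Chromatic number:
  clique {a,b,c,k,z} ⇒ need ≥ 5
  assign a→c0 b→c4 c→c1 h→c4 k→c2 z→c3 — no edge inside a register ⇒ χ ≤ 5
  χ = 5

Answer: 5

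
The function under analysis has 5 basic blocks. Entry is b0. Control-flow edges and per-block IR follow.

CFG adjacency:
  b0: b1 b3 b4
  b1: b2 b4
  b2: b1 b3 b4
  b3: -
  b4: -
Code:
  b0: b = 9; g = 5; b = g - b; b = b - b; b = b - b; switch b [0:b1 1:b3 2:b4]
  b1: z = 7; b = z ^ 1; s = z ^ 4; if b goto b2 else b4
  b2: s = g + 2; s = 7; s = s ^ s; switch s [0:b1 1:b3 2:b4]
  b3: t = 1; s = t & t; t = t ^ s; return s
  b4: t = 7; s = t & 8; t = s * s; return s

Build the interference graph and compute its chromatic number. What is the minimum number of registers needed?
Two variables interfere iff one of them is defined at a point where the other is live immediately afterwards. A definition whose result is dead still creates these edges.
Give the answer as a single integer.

Answer: 3

Analysis:
Per-block:
  b0: {b,g} / ∅
  b1: {b,s,z} / ∅
  b2: {s} / {g}
  b3: {s,t} / ∅
  b4: {s,t} / ∅

Backward fixpoint:
  live b0: ∅→{g}
  live b1: {g}→{g}
  live b2: {g}→{g}
  live b3: ∅→∅
  live b4: ∅→∅

Interference:
  b: {g,s,z}
  g: {b,s,z}
  s: {b,g,t}
  t: {s}
  z: {b,g}

Registers:
  clique {b,g,s} ⇒ need ≥ 3
  3-colouring: R0={b,t}  R1={g}  R2={s,z}
  χ = 3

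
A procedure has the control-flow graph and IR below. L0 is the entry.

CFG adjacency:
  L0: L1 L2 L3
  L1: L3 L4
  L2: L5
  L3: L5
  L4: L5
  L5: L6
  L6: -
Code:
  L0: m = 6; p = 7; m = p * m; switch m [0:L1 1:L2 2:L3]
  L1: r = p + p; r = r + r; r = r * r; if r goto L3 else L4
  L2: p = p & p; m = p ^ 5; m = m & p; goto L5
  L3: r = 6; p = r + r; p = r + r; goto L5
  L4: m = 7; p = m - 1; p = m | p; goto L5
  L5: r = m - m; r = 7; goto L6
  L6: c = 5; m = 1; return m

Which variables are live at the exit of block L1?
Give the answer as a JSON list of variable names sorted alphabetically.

Answer: ["m"]

Working:
Block summaries:
  L0: {m,p} / ∅
  L1: {r} / {p}
  L2: {m,p} / {p}
  L3: {p,r} / ∅
  L4: {m,p} / ∅
  L5: {r} / {m}
  L6: {c,m} / ∅

Liveness:
  L0 li=∅ lo={m,p}
  L1 li={m,p} lo={m}
  L2 li={p} lo={m}
  L3 li={m} lo={m}
  L4 li=∅ lo={m}
  L5 li={m} lo=∅
  L6 li=∅ lo=∅

live-out(L1) = ["m"]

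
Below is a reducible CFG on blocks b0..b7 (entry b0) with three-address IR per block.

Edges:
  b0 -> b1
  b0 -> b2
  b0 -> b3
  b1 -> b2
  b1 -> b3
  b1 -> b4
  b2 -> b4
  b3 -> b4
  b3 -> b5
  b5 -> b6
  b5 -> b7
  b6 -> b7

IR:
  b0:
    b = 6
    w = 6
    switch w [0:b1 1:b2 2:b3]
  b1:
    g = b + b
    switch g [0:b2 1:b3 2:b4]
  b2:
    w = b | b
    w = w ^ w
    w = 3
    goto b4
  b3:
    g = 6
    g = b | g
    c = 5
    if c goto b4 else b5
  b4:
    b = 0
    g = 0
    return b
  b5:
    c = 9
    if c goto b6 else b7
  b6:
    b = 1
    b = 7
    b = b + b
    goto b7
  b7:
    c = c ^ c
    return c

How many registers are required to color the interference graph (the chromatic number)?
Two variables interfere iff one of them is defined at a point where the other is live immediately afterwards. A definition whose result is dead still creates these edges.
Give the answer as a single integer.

Answer: 2

Analysis:
Block summaries:
  b0: {b,w} / ∅
  b1: {g} / {b}
  b2: {w} / {b}
  b3: {c,g} / {b}
  b4: {b,g} / ∅
  b5: {c} / ∅
  b6: {b} / ∅
  b7: {c} / {c}

Live sets:
  b0 li=∅ lo={b}
  b1 li={b} lo={b}
  b2 li={b} lo=∅
  b3 li={b} lo=∅
  b4 li=∅ lo=∅
  b5 li=∅ lo={c}
  b6 li={c} lo={c}
  b7 li={c} lo=∅

Interfere edges:
  b↔{c,g,w}
  c↔{b}
  g↔{b}
  w↔{b}

Registers:
  {b,c} pairwise interfere (2-clique) ⇒ χ ≥ 2
  assign b→r0 c→r1 g→r1 w→r1 — no edge inside a register ⇒ χ ≤ 2
  χ = 2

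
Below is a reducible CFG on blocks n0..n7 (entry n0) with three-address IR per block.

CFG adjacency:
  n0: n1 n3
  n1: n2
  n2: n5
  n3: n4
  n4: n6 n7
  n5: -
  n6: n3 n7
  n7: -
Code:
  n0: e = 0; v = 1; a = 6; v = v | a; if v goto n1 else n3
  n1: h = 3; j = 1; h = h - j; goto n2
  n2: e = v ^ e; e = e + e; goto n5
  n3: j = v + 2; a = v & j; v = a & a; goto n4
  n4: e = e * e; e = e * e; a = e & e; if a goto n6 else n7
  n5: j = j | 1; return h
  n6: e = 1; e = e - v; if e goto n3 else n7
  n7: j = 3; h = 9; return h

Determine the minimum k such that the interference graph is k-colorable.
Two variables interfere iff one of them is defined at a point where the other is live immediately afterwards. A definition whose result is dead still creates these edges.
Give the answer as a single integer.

Per-block:
  n0: def={a,e,v} ue=∅
  n1: def={h,j} ue=∅
  n2: def={e} ue={e,v}
  n3: def={a,j,v} ue={v}
  n4: def={a,e} ue={e}
  n5: def={j} ue={h,j}
  n6: def={e} ue={v}
  n7: def={h,j} ue=∅

Live sets:
  n0 li=∅ lo={e,v}
  n1 li={e,v} lo={e,h,j,v}
  n2 li={e,h,j,v} lo={h,j}
  n3 li={e,v} lo={e,v}
  n4 li={e,v} lo={v}
  n5 li={h,j} lo=∅
  n6 li={v} lo={e,v}
  n7 li=∅ lo=∅

Interfere edges:
  a: {e,v}
  e: {a,h,j,v}
  h: {e,j,v}
  j: {e,h,v}
  v: {a,e,h,j}

Colouring:
  {e,h,j,v} pairwise interfere (4-clique) ⇒ χ ≥ 4
  assign a→R2 e→R0 h→R2 j→R3 v→R1 — no edge inside a register ⇒ χ ≤ 4
  χ = 4

Answer: 4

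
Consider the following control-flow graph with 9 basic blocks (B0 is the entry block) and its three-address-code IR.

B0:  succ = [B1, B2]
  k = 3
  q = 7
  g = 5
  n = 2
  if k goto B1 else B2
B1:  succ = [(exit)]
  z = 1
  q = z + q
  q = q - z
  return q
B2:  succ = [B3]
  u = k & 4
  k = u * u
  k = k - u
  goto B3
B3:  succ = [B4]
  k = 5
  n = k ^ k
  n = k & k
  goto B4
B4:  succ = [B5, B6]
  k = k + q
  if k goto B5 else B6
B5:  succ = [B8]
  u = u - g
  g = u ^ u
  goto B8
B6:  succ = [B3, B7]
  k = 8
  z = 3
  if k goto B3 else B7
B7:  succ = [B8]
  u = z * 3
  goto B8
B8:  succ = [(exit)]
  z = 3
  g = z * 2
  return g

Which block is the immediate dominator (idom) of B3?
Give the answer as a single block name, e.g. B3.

idom tree: B1←B0 B2←B0 B3←B2 B4←B3 B5←B4 B6←B4 B7←B6 B8←B4
Join-block Dom:
  B3: preds {B2,B6}: {B0,B2} ∩ {B0,B2,B3,B4,B6} = {B0,B2}; idom=B2
  B8: preds {B5,B7}: {B0,B2,B3,B4,B5} ∩ {B0,B2,B3,B4,B6,B7} = {B0,B2,B3,B4}; idom=B4

idom(B3) = B2

Answer: B2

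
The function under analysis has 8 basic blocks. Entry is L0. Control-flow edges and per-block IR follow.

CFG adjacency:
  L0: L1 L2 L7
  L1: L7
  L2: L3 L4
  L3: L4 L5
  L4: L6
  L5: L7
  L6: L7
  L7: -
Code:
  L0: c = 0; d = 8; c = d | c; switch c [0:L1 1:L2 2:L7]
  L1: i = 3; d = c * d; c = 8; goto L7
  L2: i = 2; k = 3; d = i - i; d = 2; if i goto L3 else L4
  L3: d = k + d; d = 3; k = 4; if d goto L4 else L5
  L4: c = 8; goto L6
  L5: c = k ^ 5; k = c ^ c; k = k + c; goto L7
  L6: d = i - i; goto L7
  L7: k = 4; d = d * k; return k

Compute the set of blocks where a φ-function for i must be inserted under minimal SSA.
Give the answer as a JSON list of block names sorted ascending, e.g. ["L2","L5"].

idom tree: L1←L0 L2←L0 L3←L2 L4←L2 L5←L3 L6←L4 L7←L0
Dom∩ at merges:
  L4: preds {L2,L3}: {L0,L2} ∩ {L0,L2,L3} = {L0,L2}; idom=L2
  L7: preds {L0,L1,L5,L6}: {L0} ∩ {L0,L1} ∩ {L0,L2,L3,L5} ∩ {L0,L2,L4,L6} = {L0}; idom=L0

DF walk-up:
  L4←L2: walk · to L2
  L4←L3: walk L3 to L2
  L7←L0: walk · to L0
  L7←L1: walk L1 to L0
  L7←L5: walk L5→L3→L2 to L0
  L7←L6: walk L6→L4→L2 to L0
  L0 → ∅
  L1 → {L7}
  L2 → {L7}
  L3 → {L4,L7}
  L4 → {L7}
  L5 → {L7}
  L6 → {L7}
  L7 → ∅

φ for i: defs {L1,L2}
  DF⁺ = {L7}

Answer: ["L7"]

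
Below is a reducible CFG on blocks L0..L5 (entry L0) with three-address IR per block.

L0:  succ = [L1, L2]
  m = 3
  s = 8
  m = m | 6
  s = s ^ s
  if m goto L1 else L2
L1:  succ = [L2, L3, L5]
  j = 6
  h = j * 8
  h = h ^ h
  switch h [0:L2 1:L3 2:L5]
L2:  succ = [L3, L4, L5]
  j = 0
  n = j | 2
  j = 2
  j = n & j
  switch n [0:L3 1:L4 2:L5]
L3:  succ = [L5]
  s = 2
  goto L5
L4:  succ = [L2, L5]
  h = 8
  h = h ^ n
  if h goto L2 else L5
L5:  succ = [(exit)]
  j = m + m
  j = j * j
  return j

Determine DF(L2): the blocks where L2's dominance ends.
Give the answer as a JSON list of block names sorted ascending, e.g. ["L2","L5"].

Answer: ["L2", "L3", "L5"]

Derivation:
idom tree: L1←L0 L2←L0 L3←L0 L4←L2 L5←L0
Dom at joins:
  L2: preds {L0,L1,L4}: {L0} ∩ {L0,L1} ∩ {L0,L2,L4} = {L0}; idom=L0
  L3: preds {L1,L2}: {L0,L1} ∩ {L0,L2} = {L0}; idom=L0
  L5: preds {L1,L2,L3,L4}: {L0,L1} ∩ {L0,L2} ∩ {L0,L3} ∩ {L0,L2,L4} = {L0}; idom=L0

DF walk-up:
  L2←L0: walk · to L0
  L2←L1: walk L1 to L0
  L2←L4: walk L4→L2 to L0
  L3←L1: walk L1 to L0
  L3←L2: walk L2 to L0
  L5←L1: walk L1 to L0
  L5←L2: walk L2 to L0
  L5←L3: walk L3 to L0
  L5←L4: walk L4→L2 to L0
  L0: DF=∅
  L1: DF={L2,L3,L5}
  L2: DF={L2,L3,L5}
  L3: DF={L5}
  L4: DF={L2,L5}
  L5: DF=∅

DF(L2) = ["L2", "L3", "L5"]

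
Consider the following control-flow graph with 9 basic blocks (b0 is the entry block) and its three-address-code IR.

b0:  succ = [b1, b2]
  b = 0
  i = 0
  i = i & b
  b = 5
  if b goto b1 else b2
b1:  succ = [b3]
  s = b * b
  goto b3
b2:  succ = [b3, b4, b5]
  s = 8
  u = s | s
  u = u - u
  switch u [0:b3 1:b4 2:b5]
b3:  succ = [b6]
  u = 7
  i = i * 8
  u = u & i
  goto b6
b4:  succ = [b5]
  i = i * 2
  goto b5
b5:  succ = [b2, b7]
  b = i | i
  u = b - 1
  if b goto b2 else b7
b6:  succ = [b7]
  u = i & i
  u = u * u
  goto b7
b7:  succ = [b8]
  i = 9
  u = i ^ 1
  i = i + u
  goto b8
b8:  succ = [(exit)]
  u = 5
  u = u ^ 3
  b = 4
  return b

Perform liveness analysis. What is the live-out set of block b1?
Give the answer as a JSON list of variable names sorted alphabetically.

Per-block:
  b0: def={b,i} ue=∅
  b1: def={s} ue={b}
  b2: def={s,u} ue=∅
  b3: def={i,u} ue={i}
  b4: def={i} ue={i}
  b5: def={b,u} ue={i}
  b6: def={u} ue={i}
  b7: def={i,u} ue=∅
  b8: def={b,u} ue=∅

Live sets:
  b0: in=∅ out={b,i}
  b1: in={b,i} out={i}
  b2: in={i} out={i}
  b3: in={i} out={i}
  b4: in={i} out={i}
  b5: in={i} out={i}
  b6: in={i} out=∅
  b7: in=∅ out=∅
  b8: in=∅ out=∅

live-out(b1) = ["i"]

Answer: ["i"]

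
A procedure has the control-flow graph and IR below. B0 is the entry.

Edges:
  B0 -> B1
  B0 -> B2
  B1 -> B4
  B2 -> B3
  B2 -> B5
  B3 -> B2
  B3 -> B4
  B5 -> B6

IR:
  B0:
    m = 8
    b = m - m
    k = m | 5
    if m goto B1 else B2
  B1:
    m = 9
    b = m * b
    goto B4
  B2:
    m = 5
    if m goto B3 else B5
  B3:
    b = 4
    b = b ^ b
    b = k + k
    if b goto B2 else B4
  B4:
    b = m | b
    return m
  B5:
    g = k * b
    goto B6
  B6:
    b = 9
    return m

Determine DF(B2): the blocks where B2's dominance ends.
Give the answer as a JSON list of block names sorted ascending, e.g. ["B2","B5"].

Answer: ["B2", "B4"]

Derivation:
idom tree: B1←B0 B2←B0 B3←B2 B4←B0 B5←B2 B6←B5
Dom at joins:
  B2: preds {B0,B3}: {B0} ∩ {B0,B2,B3} = {B0}; idom=B0
  B4: preds {B1,B3}: {B0,B1} ∩ {B0,B2,B3} = {B0}; idom=B0

DF derivation:
  join B2 pred B0: · stop@B0
  join B2 pred B3: B3→B2 stop@B0
  join B4 pred B1: B1 stop@B0
  join B4 pred B3: B3→B2 stop@B0
  B0 → ∅
  B1 → {B4}
  B2 → {B2,B4}
  B3 → {B2,B4}
  B4 → ∅
  B5 → ∅
  B6 → ∅

DF(B2) = ["B2", "B4"]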